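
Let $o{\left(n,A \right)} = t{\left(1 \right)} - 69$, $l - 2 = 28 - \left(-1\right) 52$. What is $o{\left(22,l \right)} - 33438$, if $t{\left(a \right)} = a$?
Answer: $-33506$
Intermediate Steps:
$l = 82$ ($l = 2 - \left(-28 - 52\right) = 2 + \left(28 - -52\right) = 2 + \left(28 + 52\right) = 2 + 80 = 82$)
$o{\left(n,A \right)} = -68$ ($o{\left(n,A \right)} = 1 - 69 = -68$)
$o{\left(22,l \right)} - 33438 = -68 - 33438 = -33506$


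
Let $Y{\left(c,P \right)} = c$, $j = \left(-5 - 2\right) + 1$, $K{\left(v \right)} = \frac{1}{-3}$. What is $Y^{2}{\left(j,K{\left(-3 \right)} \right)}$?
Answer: $36$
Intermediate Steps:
$K{\left(v \right)} = - \frac{1}{3}$
$j = -6$ ($j = -7 + 1 = -6$)
$Y^{2}{\left(j,K{\left(-3 \right)} \right)} = \left(-6\right)^{2} = 36$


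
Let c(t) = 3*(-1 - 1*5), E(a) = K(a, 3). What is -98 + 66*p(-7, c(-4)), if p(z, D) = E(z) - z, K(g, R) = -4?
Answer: 100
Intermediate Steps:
E(a) = -4
c(t) = -18 (c(t) = 3*(-1 - 5) = 3*(-6) = -18)
p(z, D) = -4 - z
-98 + 66*p(-7, c(-4)) = -98 + 66*(-4 - 1*(-7)) = -98 + 66*(-4 + 7) = -98 + 66*3 = -98 + 198 = 100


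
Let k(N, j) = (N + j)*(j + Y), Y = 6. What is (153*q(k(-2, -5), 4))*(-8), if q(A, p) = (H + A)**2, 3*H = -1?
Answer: -65824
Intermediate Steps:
H = -1/3 (H = (1/3)*(-1) = -1/3 ≈ -0.33333)
k(N, j) = (6 + j)*(N + j) (k(N, j) = (N + j)*(j + 6) = (N + j)*(6 + j) = (6 + j)*(N + j))
q(A, p) = (-1/3 + A)**2
(153*q(k(-2, -5), 4))*(-8) = (153*((-1 + 3*((-5)**2 + 6*(-2) + 6*(-5) - 2*(-5)))**2/9))*(-8) = (153*((-1 + 3*(25 - 12 - 30 + 10))**2/9))*(-8) = (153*((-1 + 3*(-7))**2/9))*(-8) = (153*((-1 - 21)**2/9))*(-8) = (153*((1/9)*(-22)**2))*(-8) = (153*((1/9)*484))*(-8) = (153*(484/9))*(-8) = 8228*(-8) = -65824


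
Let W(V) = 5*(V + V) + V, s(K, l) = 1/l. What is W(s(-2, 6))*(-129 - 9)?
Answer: -253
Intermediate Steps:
W(V) = 11*V (W(V) = 5*(2*V) + V = 10*V + V = 11*V)
W(s(-2, 6))*(-129 - 9) = (11/6)*(-129 - 9) = (11*(⅙))*(-138) = (11/6)*(-138) = -253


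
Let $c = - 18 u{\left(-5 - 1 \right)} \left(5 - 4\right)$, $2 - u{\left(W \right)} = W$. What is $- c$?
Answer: $144$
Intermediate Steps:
$u{\left(W \right)} = 2 - W$
$c = -144$ ($c = - 18 \left(2 - \left(-5 - 1\right)\right) \left(5 - 4\right) = - 18 \left(2 - -6\right) 1 = - 18 \left(2 + 6\right) 1 = \left(-18\right) 8 \cdot 1 = \left(-144\right) 1 = -144$)
$- c = \left(-1\right) \left(-144\right) = 144$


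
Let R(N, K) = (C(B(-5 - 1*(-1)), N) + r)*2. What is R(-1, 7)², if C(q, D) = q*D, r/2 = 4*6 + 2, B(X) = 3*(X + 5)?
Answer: 9604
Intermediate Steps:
B(X) = 15 + 3*X (B(X) = 3*(5 + X) = 15 + 3*X)
r = 52 (r = 2*(4*6 + 2) = 2*(24 + 2) = 2*26 = 52)
C(q, D) = D*q
R(N, K) = 104 + 6*N (R(N, K) = (N*(15 + 3*(-5 - 1*(-1))) + 52)*2 = (N*(15 + 3*(-5 + 1)) + 52)*2 = (N*(15 + 3*(-4)) + 52)*2 = (N*(15 - 12) + 52)*2 = (N*3 + 52)*2 = (3*N + 52)*2 = (52 + 3*N)*2 = 104 + 6*N)
R(-1, 7)² = (104 + 6*(-1))² = (104 - 6)² = 98² = 9604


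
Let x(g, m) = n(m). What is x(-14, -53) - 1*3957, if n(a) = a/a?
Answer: -3956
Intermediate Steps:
n(a) = 1
x(g, m) = 1
x(-14, -53) - 1*3957 = 1 - 1*3957 = 1 - 3957 = -3956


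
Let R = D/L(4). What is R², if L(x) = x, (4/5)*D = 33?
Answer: 27225/256 ≈ 106.35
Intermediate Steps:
D = 165/4 (D = (5/4)*33 = 165/4 ≈ 41.250)
R = 165/16 (R = (165/4)/4 = (165/4)*(¼) = 165/16 ≈ 10.313)
R² = (165/16)² = 27225/256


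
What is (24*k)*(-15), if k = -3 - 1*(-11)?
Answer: -2880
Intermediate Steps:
k = 8 (k = -3 + 11 = 8)
(24*k)*(-15) = (24*8)*(-15) = 192*(-15) = -2880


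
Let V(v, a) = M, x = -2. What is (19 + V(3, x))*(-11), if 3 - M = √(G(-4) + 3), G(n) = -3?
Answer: -242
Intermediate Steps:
M = 3 (M = 3 - √(-3 + 3) = 3 - √0 = 3 - 1*0 = 3 + 0 = 3)
V(v, a) = 3
(19 + V(3, x))*(-11) = (19 + 3)*(-11) = 22*(-11) = -242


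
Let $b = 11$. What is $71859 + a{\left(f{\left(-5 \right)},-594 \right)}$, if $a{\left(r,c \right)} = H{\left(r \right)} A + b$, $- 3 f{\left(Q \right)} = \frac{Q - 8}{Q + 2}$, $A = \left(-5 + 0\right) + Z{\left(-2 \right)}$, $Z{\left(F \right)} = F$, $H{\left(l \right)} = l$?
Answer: $\frac{646921}{9} \approx 71880.0$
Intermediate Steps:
$A = -7$ ($A = \left(-5 + 0\right) - 2 = -5 - 2 = -7$)
$f{\left(Q \right)} = - \frac{-8 + Q}{3 \left(2 + Q\right)}$ ($f{\left(Q \right)} = - \frac{\left(Q - 8\right) \frac{1}{Q + 2}}{3} = - \frac{\left(-8 + Q\right) \frac{1}{2 + Q}}{3} = - \frac{\frac{1}{2 + Q} \left(-8 + Q\right)}{3} = - \frac{-8 + Q}{3 \left(2 + Q\right)}$)
$a{\left(r,c \right)} = 11 - 7 r$ ($a{\left(r,c \right)} = r \left(-7\right) + 11 = - 7 r + 11 = 11 - 7 r$)
$71859 + a{\left(f{\left(-5 \right)},-594 \right)} = 71859 + \left(11 - 7 \frac{8 - -5}{3 \left(2 - 5\right)}\right) = 71859 + \left(11 - 7 \frac{8 + 5}{3 \left(-3\right)}\right) = 71859 + \left(11 - 7 \cdot \frac{1}{3} \left(- \frac{1}{3}\right) 13\right) = 71859 + \left(11 - - \frac{91}{9}\right) = 71859 + \left(11 + \frac{91}{9}\right) = 71859 + \frac{190}{9} = \frac{646921}{9}$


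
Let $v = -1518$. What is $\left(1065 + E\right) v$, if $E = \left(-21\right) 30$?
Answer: $-660330$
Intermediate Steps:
$E = -630$
$\left(1065 + E\right) v = \left(1065 - 630\right) \left(-1518\right) = 435 \left(-1518\right) = -660330$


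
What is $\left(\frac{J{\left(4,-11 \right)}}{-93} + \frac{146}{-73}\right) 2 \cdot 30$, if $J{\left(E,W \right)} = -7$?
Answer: $- \frac{3580}{31} \approx -115.48$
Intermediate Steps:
$\left(\frac{J{\left(4,-11 \right)}}{-93} + \frac{146}{-73}\right) 2 \cdot 30 = \left(- \frac{7}{-93} + \frac{146}{-73}\right) 2 \cdot 30 = \left(\left(-7\right) \left(- \frac{1}{93}\right) + 146 \left(- \frac{1}{73}\right)\right) 60 = \left(\frac{7}{93} - 2\right) 60 = \left(- \frac{179}{93}\right) 60 = - \frac{3580}{31}$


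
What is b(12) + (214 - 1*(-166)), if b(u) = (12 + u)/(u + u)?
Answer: 381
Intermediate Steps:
b(u) = (12 + u)/(2*u) (b(u) = (12 + u)/((2*u)) = (12 + u)*(1/(2*u)) = (12 + u)/(2*u))
b(12) + (214 - 1*(-166)) = (½)*(12 + 12)/12 + (214 - 1*(-166)) = (½)*(1/12)*24 + (214 + 166) = 1 + 380 = 381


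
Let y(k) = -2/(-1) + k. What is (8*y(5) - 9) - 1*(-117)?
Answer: 164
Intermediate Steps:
y(k) = 2 + k (y(k) = -2*(-1) + k = 2 + k)
(8*y(5) - 9) - 1*(-117) = (8*(2 + 5) - 9) - 1*(-117) = (8*7 - 9) + 117 = (56 - 9) + 117 = 47 + 117 = 164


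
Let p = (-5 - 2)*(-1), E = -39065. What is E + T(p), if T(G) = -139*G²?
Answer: -45876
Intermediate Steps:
p = 7 (p = -7*(-1) = 7)
E + T(p) = -39065 - 139*7² = -39065 - 139*49 = -39065 - 6811 = -45876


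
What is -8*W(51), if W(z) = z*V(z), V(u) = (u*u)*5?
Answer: -5306040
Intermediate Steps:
V(u) = 5*u**2 (V(u) = u**2*5 = 5*u**2)
W(z) = 5*z**3 (W(z) = z*(5*z**2) = 5*z**3)
-8*W(51) = -40*51**3 = -40*132651 = -8*663255 = -5306040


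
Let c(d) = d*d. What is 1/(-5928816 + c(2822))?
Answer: 1/2034868 ≈ 4.9143e-7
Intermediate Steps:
c(d) = d²
1/(-5928816 + c(2822)) = 1/(-5928816 + 2822²) = 1/(-5928816 + 7963684) = 1/2034868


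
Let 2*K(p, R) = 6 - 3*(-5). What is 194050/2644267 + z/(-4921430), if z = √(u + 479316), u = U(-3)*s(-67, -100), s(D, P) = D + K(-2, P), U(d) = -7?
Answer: 194050/2644267 - √1918846/9842860 ≈ 0.073244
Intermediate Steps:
K(p, R) = 21/2 (K(p, R) = (6 - 3*(-5))/2 = (6 + 15)/2 = (½)*21 = 21/2)
s(D, P) = 21/2 + D (s(D, P) = D + 21/2 = 21/2 + D)
u = 791/2 (u = -7*(21/2 - 67) = -7*(-113/2) = 791/2 ≈ 395.50)
z = √1918846/2 (z = √(791/2 + 479316) = √(959423/2) = √1918846/2 ≈ 692.61)
194050/2644267 + z/(-4921430) = 194050/2644267 + (√1918846/2)/(-4921430) = 194050*(1/2644267) + (√1918846/2)*(-1/4921430) = 194050/2644267 - √1918846/9842860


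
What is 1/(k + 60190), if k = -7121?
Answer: 1/53069 ≈ 1.8843e-5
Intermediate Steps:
1/(k + 60190) = 1/(-7121 + 60190) = 1/53069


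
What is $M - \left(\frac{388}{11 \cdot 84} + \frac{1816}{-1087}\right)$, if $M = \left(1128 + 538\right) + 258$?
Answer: $\frac{483424685}{251097} \approx 1925.3$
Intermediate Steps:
$M = 1924$ ($M = 1666 + 258 = 1924$)
$M - \left(\frac{388}{11 \cdot 84} + \frac{1816}{-1087}\right) = 1924 - \left(\frac{388}{11 \cdot 84} + \frac{1816}{-1087}\right) = 1924 - \left(\frac{388}{924} + 1816 \left(- \frac{1}{1087}\right)\right) = 1924 - \left(388 \cdot \frac{1}{924} - \frac{1816}{1087}\right) = 1924 - \left(\frac{97}{231} - \frac{1816}{1087}\right) = 1924 - - \frac{314057}{251097} = 1924 + \frac{314057}{251097} = \frac{483424685}{251097}$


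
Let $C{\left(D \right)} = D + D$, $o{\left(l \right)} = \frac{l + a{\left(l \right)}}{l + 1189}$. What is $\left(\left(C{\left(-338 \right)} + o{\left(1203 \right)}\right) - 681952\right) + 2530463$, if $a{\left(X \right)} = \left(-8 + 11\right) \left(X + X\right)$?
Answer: $\frac{4420029741}{2392} \approx 1.8478 \cdot 10^{6}$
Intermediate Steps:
$a{\left(X \right)} = 6 X$ ($a{\left(X \right)} = 3 \cdot 2 X = 6 X$)
$o{\left(l \right)} = \frac{7 l}{1189 + l}$ ($o{\left(l \right)} = \frac{l + 6 l}{l + 1189} = \frac{7 l}{1189 + l}$)
$C{\left(D \right)} = 2 D$
$\left(\left(C{\left(-338 \right)} + o{\left(1203 \right)}\right) - 681952\right) + 2530463 = \left(\left(2 \left(-338\right) + 7 \cdot 1203 \frac{1}{1189 + 1203}\right) - 681952\right) + 2530463 = \left(\left(-676 + 7 \cdot 1203 \cdot \frac{1}{2392}\right) - 681952\right) + 2530463 = \left(\left(-676 + \frac{8421}{2392}\right) - 681952\right) + 2530463 = \left(- \frac{1608571}{2392} - 681952\right) + 2530463 = - \frac{1632837755}{2392} + 2530463 = \frac{4420029741}{2392}$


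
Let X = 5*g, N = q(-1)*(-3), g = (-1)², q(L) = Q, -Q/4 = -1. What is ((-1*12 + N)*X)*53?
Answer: -6360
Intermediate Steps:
Q = 4 (Q = -4*(-1) = 4)
q(L) = 4
g = 1
N = -12 (N = 4*(-3) = -12)
X = 5 (X = 5*1 = 5)
((-1*12 + N)*X)*53 = ((-1*12 - 12)*5)*53 = ((-12 - 12)*5)*53 = -24*5*53 = -120*53 = -6360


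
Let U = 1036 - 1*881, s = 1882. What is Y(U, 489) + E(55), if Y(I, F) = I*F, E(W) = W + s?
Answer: 77732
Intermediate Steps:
E(W) = 1882 + W (E(W) = W + 1882 = 1882 + W)
U = 155 (U = 1036 - 881 = 155)
Y(I, F) = F*I
Y(U, 489) + E(55) = 489*155 + (1882 + 55) = 75795 + 1937 = 77732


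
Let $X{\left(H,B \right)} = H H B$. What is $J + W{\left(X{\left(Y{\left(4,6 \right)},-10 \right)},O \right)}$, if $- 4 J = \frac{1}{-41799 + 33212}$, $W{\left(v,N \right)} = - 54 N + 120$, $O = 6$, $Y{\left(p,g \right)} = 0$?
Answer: $- \frac{7006991}{34348} \approx -204.0$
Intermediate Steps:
$X{\left(H,B \right)} = B H^{2}$ ($X{\left(H,B \right)} = H^{2} B = B H^{2}$)
$W{\left(v,N \right)} = 120 - 54 N$
$J = \frac{1}{34348}$ ($J = - \frac{1}{4 \left(-41799 + 33212\right)} = - \frac{1}{4 \left(-8587\right)} = \left(- \frac{1}{4}\right) \left(- \frac{1}{8587}\right) = \frac{1}{34348} \approx 2.9114 \cdot 10^{-5}$)
$J + W{\left(X{\left(Y{\left(4,6 \right)},-10 \right)},O \right)} = \frac{1}{34348} + \left(120 - 324\right) = \frac{1}{34348} - 204 = - \frac{7006991}{34348}$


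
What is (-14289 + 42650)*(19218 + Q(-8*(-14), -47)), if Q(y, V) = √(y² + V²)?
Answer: 545041698 + 28361*√14753 ≈ 5.4849e+8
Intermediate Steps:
Q(y, V) = √(V² + y²)
(-14289 + 42650)*(19218 + Q(-8*(-14), -47)) = (-14289 + 42650)*(19218 + √((-47)² + (-8*(-14))²)) = 28361*(19218 + √(2209 + 112²)) = 28361*(19218 + √(2209 + 12544)) = 28361*(19218 + √14753) = 545041698 + 28361*√14753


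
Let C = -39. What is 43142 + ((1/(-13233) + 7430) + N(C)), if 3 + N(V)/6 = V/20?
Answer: 6688262549/132330 ≈ 50542.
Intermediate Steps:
N(V) = -18 + 3*V/10 (N(V) = -18 + 6*(V/20) = -18 + 3*V/10)
43142 + ((1/(-13233) + 7430) + N(C)) = 43142 + ((1/(-13233) + 7430) + (-18 + (3/10)*(-39))) = 43142 + ((-1/13233 + 7430) + (-18 - 117/10)) = 43142 + (98321189/13233 - 297/10) = 43142 + 979281689/132330 = 6688262549/132330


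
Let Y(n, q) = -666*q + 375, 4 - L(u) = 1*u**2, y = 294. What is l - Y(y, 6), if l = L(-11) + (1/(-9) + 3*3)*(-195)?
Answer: 5312/3 ≈ 1770.7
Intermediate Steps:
L(u) = 4 - u**2
Y(n, q) = 375 - 666*q
l = -5551/3 (l = (4 - 1*(-11)**2) + (1/(-9) + 3*3)*(-195) = (4 - 1*121) + (-1/9 + 9)*(-195) = (4 - 121) + (80/9)*(-195) = -117 - 5200/3 = -5551/3 ≈ -1850.3)
l - Y(y, 6) = -5551/3 - (375 - 666*6) = -5551/3 - (375 - 3996) = -5551/3 - 1*(-3621) = -5551/3 + 3621 = 5312/3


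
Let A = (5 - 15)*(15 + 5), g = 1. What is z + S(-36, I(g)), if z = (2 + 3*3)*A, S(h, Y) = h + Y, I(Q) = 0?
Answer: -2236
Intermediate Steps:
A = -200 (A = -10*20 = -200)
S(h, Y) = Y + h
z = -2200 (z = (2 + 3*3)*(-200) = (2 + 9)*(-200) = 11*(-200) = -2200)
z + S(-36, I(g)) = -2200 + (0 - 36) = -2200 - 36 = -2236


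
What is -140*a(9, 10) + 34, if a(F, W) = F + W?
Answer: -2626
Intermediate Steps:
-140*a(9, 10) + 34 = -140*(9 + 10) + 34 = -140*19 + 34 = -2660 + 34 = -2626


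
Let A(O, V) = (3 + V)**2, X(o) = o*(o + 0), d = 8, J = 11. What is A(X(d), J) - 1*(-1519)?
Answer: 1715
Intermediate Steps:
X(o) = o**2 (X(o) = o*o = o**2)
A(X(d), J) - 1*(-1519) = (3 + 11)**2 - 1*(-1519) = 14**2 + 1519 = 196 + 1519 = 1715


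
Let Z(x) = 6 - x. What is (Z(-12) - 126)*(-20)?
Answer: 2160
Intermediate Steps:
(Z(-12) - 126)*(-20) = ((6 - 1*(-12)) - 126)*(-20) = ((6 + 12) - 126)*(-20) = (18 - 126)*(-20) = -108*(-20) = 2160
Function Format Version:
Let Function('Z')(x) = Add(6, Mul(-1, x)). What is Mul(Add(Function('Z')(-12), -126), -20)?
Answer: 2160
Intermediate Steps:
Mul(Add(Function('Z')(-12), -126), -20) = Mul(Add(Add(6, Mul(-1, -12)), -126), -20) = Mul(Add(Add(6, 12), -126), -20) = Mul(Add(18, -126), -20) = Mul(-108, -20) = 2160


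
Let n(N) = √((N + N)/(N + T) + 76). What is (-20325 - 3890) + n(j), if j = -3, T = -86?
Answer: -24215 + √602530/89 ≈ -24206.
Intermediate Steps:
n(N) = √(76 + 2*N/(-86 + N)) (n(N) = √((N + N)/(N - 86) + 76) = √((2*N)/(-86 + N) + 76) = √(2*N/(-86 + N) + 76) = √(76 + 2*N/(-86 + N)))
(-20325 - 3890) + n(j) = (-20325 - 3890) + √2*√((-3268 + 39*(-3))/(-86 - 3)) = -24215 + √2*√((-3268 - 117)/(-89)) = -24215 + √2*√(-1/89*(-3385)) = -24215 + √2*√(3385/89) = -24215 + √2*(√301265/89) = -24215 + √602530/89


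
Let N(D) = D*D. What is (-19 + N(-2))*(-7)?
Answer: 105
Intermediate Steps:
N(D) = D²
(-19 + N(-2))*(-7) = (-19 + (-2)²)*(-7) = (-19 + 4)*(-7) = -15*(-7) = 105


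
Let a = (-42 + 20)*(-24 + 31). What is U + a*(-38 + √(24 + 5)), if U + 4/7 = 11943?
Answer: 124561/7 - 154*√29 ≈ 16965.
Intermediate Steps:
U = 83597/7 (U = -4/7 + 11943 = 83597/7 ≈ 11942.)
a = -154 (a = -22*7 = -154)
U + a*(-38 + √(24 + 5)) = 83597/7 - 154*(-38 + √(24 + 5)) = 83597/7 - 154*(-38 + √29) = 83597/7 + (5852 - 154*√29) = 124561/7 - 154*√29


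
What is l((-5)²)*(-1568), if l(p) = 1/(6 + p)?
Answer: -1568/31 ≈ -50.581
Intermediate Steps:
l((-5)²)*(-1568) = -1568/(6 + (-5)²) = -1568/(6 + 25) = -1568/31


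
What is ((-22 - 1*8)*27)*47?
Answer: -38070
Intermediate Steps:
((-22 - 1*8)*27)*47 = ((-22 - 8)*27)*47 = -30*27*47 = -810*47 = -38070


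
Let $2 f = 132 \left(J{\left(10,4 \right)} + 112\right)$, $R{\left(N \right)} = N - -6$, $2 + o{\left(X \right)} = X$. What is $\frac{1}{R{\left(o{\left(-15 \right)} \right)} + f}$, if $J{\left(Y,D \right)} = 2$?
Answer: $\frac{1}{7513} \approx 0.0001331$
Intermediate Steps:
$o{\left(X \right)} = -2 + X$
$R{\left(N \right)} = 6 + N$ ($R{\left(N \right)} = N + 6 = 6 + N$)
$f = 7524$ ($f = \frac{132 \left(2 + 112\right)}{2} = \frac{132 \cdot 114}{2} = \frac{1}{2} \cdot 15048 = 7524$)
$\frac{1}{R{\left(o{\left(-15 \right)} \right)} + f} = \frac{1}{\left(6 - 17\right) + 7524} = \frac{1}{-11 + 7524} = \frac{1}{7513}$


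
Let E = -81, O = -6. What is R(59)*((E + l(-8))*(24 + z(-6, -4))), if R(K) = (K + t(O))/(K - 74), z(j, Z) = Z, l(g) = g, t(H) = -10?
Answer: 17444/3 ≈ 5814.7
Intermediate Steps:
R(K) = (-10 + K)/(-74 + K) (R(K) = (K - 10)/(K - 74) = (-10 + K)/(-74 + K))
R(59)*((E + l(-8))*(24 + z(-6, -4))) = ((-10 + 59)/(-74 + 59))*((-81 - 8)*(24 - 4)) = (49/(-15))*(-89*20) = -1/15*49*(-1780) = -49/15*(-1780) = 17444/3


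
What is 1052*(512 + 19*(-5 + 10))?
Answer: 638564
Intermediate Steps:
1052*(512 + 19*(-5 + 10)) = 1052*(512 + 19*5) = 1052*(512 + 95) = 1052*607 = 638564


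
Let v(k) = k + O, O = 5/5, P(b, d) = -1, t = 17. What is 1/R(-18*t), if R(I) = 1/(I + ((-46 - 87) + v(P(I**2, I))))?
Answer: -439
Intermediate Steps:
O = 1 (O = 5*(1/5) = 1)
v(k) = 1 + k (v(k) = k + 1 = 1 + k)
R(I) = 1/(-133 + I) (R(I) = 1/(I + ((-46 - 87) + (1 - 1))) = 1/(I + (-133 + 0)) = 1/(I - 133) = 1/(-133 + I))
1/R(-18*t) = 1/(1/(-133 - 18*17)) = 1/(1/(-133 - 306)) = 1/(1/(-439)) = 1/(-1/439) = -439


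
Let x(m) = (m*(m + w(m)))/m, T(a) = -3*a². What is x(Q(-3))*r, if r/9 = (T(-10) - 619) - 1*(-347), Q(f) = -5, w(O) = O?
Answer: 51480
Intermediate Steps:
x(m) = 2*m (x(m) = (m*(m + m))/m = (m*(2*m))/m = (2*m²)/m = 2*m)
r = -5148 (r = 9*((-3*(-10)² - 619) - 1*(-347)) = 9*((-3*100 - 619) + 347) = 9*((-300 - 619) + 347) = 9*(-919 + 347) = 9*(-572) = -5148)
x(Q(-3))*r = (2*(-5))*(-5148) = -10*(-5148) = 51480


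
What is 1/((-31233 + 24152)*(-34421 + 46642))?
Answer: -1/86536901 ≈ -1.1556e-8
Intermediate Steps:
1/((-31233 + 24152)*(-34421 + 46642)) = 1/(-7081*12221) = 1/(-86536901) = -1/86536901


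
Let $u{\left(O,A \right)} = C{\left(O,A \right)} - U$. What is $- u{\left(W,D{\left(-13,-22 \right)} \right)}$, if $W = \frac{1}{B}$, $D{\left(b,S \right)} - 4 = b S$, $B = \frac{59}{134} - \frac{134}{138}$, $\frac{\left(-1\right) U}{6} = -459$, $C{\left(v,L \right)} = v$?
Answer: $\frac{13523124}{4907} \approx 2755.9$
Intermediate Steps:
$U = 2754$ ($U = \left(-6\right) \left(-459\right) = 2754$)
$B = - \frac{4907}{9246}$ ($B = 59 \cdot \frac{1}{134} - \frac{67}{69} = \frac{59}{134} - \frac{67}{69} = - \frac{4907}{9246} \approx -0.53072$)
$D{\left(b,S \right)} = 4 + S b$ ($D{\left(b,S \right)} = 4 + b S = 4 + S b$)
$W = - \frac{9246}{4907}$ ($W = \frac{1}{- \frac{4907}{9246}} = - \frac{9246}{4907} \approx -1.8842$)
$u{\left(O,A \right)} = -2754 + O$ ($u{\left(O,A \right)} = O - 2754 = -2754 + O$)
$- u{\left(W,D{\left(-13,-22 \right)} \right)} = - (-2754 - \frac{9246}{4907}) = \left(-1\right) \left(- \frac{13523124}{4907}\right) = \frac{13523124}{4907}$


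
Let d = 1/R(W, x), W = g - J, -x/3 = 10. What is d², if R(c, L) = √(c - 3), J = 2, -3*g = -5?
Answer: -3/10 ≈ -0.30000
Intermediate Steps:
g = 5/3 (g = -⅓*(-5) = 5/3 ≈ 1.6667)
x = -30 (x = -3*10 = -30)
W = -⅓ (W = 5/3 - 1*2 = 5/3 - 2 = -⅓ ≈ -0.33333)
R(c, L) = √(-3 + c)
d = -I*√30/10 (d = 1/(√(-3 - ⅓)) = 1/(√(-10/3)) = 1/(I*√30/3) = -I*√30/10 ≈ -0.54772*I)
d² = (-I*√30/10)² = -3/10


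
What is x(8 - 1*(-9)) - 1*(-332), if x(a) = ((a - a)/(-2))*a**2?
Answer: 332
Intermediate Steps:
x(a) = 0 (x(a) = (0*(-1/2))*a**2 = 0*a**2 = 0)
x(8 - 1*(-9)) - 1*(-332) = 0 - 1*(-332) = 0 + 332 = 332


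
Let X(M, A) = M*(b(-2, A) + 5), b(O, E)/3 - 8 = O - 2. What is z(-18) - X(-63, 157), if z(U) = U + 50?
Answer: 1103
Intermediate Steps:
b(O, E) = 18 + 3*O (b(O, E) = 24 + 3*(O - 2) = 24 + 3*(-2 + O) = 24 + (-6 + 3*O) = 18 + 3*O)
z(U) = 50 + U
X(M, A) = 17*M (X(M, A) = M*((18 + 3*(-2)) + 5) = M*((18 - 6) + 5) = M*(12 + 5) = M*17 = 17*M)
z(-18) - X(-63, 157) = (50 - 18) - 17*(-63) = 32 - 1*(-1071) = 32 + 1071 = 1103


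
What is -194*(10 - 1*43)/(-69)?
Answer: -2134/23 ≈ -92.783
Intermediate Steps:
-194*(10 - 1*43)/(-69) = -194*(10 - 43)*(-1)/69 = -(-6402)*(-1)/69 = -194*11/23 = -2134/23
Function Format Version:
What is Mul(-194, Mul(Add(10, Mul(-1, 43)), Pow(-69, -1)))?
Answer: Rational(-2134, 23) ≈ -92.783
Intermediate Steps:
Mul(-194, Mul(Add(10, Mul(-1, 43)), Pow(-69, -1))) = Mul(-194, Mul(Add(10, -43), Rational(-1, 69))) = Mul(-194, Mul(-33, Rational(-1, 69))) = Mul(-194, Rational(11, 23)) = Rational(-2134, 23)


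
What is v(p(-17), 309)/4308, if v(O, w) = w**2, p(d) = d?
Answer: 31827/1436 ≈ 22.164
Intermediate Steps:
v(p(-17), 309)/4308 = 309**2/4308 = 95481*(1/4308) = 31827/1436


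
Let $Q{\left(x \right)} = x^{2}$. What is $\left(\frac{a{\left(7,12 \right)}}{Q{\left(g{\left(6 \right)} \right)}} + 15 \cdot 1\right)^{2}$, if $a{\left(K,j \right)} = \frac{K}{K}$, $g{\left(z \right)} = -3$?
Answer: $\frac{18496}{81} \approx 228.35$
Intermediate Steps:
$a{\left(K,j \right)} = 1$
$\left(\frac{a{\left(7,12 \right)}}{Q{\left(g{\left(6 \right)} \right)}} + 15 \cdot 1\right)^{2} = \left(1 \frac{1}{\left(-3\right)^{2}} + 15 \cdot 1\right)^{2} = \left(1 \cdot \frac{1}{9} + 15\right)^{2} = \left(\frac{1}{9} + 15\right)^{2} = \left(\frac{136}{9}\right)^{2} = \frac{18496}{81}$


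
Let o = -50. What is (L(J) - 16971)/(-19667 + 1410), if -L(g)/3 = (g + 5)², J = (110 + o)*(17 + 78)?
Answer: 97658046/18257 ≈ 5349.1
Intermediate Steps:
J = 5700 (J = (110 - 50)*(17 + 78) = 60*95 = 5700)
L(g) = -3*(5 + g)² (L(g) = -3*(g + 5)² = -3*(5 + g)²)
(L(J) - 16971)/(-19667 + 1410) = (-3*(5 + 5700)² - 16971)/(-19667 + 1410) = (-3*5705² - 16971)/(-18257) = (-3*32547025 - 16971)*(-1/18257) = (-97641075 - 16971)*(-1/18257) = -97658046*(-1/18257) = 97658046/18257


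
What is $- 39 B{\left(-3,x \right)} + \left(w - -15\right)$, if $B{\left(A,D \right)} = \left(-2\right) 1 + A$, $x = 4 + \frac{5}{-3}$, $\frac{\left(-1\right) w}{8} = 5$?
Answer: $170$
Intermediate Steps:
$w = -40$ ($w = \left(-8\right) 5 = -40$)
$x = \frac{7}{3}$ ($x = 4 + 5 \left(- \frac{1}{3}\right) = 4 - \frac{5}{3} = \frac{7}{3} \approx 2.3333$)
$B{\left(A,D \right)} = -2 + A$
$- 39 B{\left(-3,x \right)} + \left(w - -15\right) = - 39 \left(-2 - 3\right) - 25 = \left(-39\right) \left(-5\right) + \left(-40 + 15\right) = 195 - 25 = 170$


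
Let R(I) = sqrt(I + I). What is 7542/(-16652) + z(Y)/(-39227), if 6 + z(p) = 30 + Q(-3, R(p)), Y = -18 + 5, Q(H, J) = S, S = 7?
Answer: -148183123/326604002 ≈ -0.45371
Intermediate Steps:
R(I) = sqrt(2)*sqrt(I) (R(I) = sqrt(2*I) = sqrt(2)*sqrt(I))
Q(H, J) = 7
Y = -13
z(p) = 31 (z(p) = -6 + (30 + 7) = -6 + 37 = 31)
7542/(-16652) + z(Y)/(-39227) = 7542/(-16652) + 31/(-39227) = 7542*(-1/16652) + 31*(-1/39227) = -3771/8326 - 31/39227 = -148183123/326604002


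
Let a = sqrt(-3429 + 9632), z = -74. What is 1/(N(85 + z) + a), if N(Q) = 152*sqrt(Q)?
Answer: 1/(sqrt(6203) + 152*sqrt(11)) ≈ 0.0017156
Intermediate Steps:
a = sqrt(6203) ≈ 78.759
1/(N(85 + z) + a) = 1/(152*sqrt(85 - 74) + sqrt(6203)) = 1/(152*sqrt(11) + sqrt(6203)) = 1/(sqrt(6203) + 152*sqrt(11))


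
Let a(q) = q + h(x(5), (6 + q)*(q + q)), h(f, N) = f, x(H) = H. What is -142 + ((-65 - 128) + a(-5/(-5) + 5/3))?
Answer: -982/3 ≈ -327.33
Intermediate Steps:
a(q) = 5 + q (a(q) = q + 5 = 5 + q)
-142 + ((-65 - 128) + a(-5/(-5) + 5/3)) = -142 + ((-65 - 128) + (5 + (-5/(-5) + 5/3))) = -142 + (-193 + (5 + (-5*(-⅕) + 5*(⅓)))) = -142 + (-193 + (5 + (1 + 5/3))) = -142 + (-193 + (5 + 8/3)) = -142 + (-193 + 23/3) = -142 - 556/3 = -982/3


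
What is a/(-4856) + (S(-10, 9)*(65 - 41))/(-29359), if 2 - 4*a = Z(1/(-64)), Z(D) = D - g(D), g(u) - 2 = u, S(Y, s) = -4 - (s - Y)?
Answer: 2651153/142567304 ≈ 0.018596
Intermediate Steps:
S(Y, s) = -4 + Y - s (S(Y, s) = -4 + (Y - s) = -4 + Y - s)
g(u) = 2 + u
Z(D) = -2 (Z(D) = D - (2 + D) = D + (-2 - D) = -2)
a = 1 (a = ½ - ¼*(-2) = ½ + ½ = 1)
a/(-4856) + (S(-10, 9)*(65 - 41))/(-29359) = 1/(-4856) + ((-4 - 10 - 1*9)*(65 - 41))/(-29359) = 1*(-1/4856) + ((-4 - 10 - 9)*24)*(-1/29359) = -1/4856 - 23*24*(-1/29359) = -1/4856 - 552*(-1/29359) = -1/4856 + 552/29359 = 2651153/142567304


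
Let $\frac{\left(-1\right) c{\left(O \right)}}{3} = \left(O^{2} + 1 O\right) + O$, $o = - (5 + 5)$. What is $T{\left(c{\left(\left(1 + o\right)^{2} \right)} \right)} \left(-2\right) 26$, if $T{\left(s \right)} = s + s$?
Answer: $2097576$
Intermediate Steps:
$o = -10$ ($o = \left(-1\right) 10 = -10$)
$c{\left(O \right)} = - 6 O - 3 O^{2}$ ($c{\left(O \right)} = - 3 \left(\left(O^{2} + 1 O\right) + O\right) = - 3 \left(\left(O^{2} + O\right) + O\right) = - 3 \left(\left(O + O^{2}\right) + O\right) = - 3 \left(O^{2} + 2 O\right) = - 6 O - 3 O^{2}$)
$T{\left(s \right)} = 2 s$
$T{\left(c{\left(\left(1 + o\right)^{2} \right)} \right)} \left(-2\right) 26 = 2 \left(- 3 \left(1 - 10\right)^{2} \left(2 + \left(1 - 10\right)^{2}\right)\right) \left(-2\right) 26 = 2 \left(- 3 \left(-9\right)^{2} \left(2 + \left(-9\right)^{2}\right)\right) \left(-2\right) 26 = 2 \left(\left(-3\right) 81 \left(2 + 81\right)\right) \left(-2\right) 26 = 2 \left(\left(-3\right) 81 \cdot 83\right) \left(-2\right) 26 = 2 \left(-20169\right) \left(-2\right) 26 = \left(-40338\right) \left(-2\right) 26 = 80676 \cdot 26 = 2097576$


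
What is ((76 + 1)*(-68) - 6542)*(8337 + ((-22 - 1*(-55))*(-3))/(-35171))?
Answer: -3453553710828/35171 ≈ -9.8193e+7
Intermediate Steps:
((76 + 1)*(-68) - 6542)*(8337 + ((-22 - 1*(-55))*(-3))/(-35171)) = (77*(-68) - 6542)*(8337 + ((-22 + 55)*(-3))*(-1/35171)) = (-5236 - 6542)*(8337 + (33*(-3))*(-1/35171)) = -11778*(8337 - 99*(-1/35171)) = -11778*(8337 + 99/35171) = -11778*293220726/35171 = -3453553710828/35171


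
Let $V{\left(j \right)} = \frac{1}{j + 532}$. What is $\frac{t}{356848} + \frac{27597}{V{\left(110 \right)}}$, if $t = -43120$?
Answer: $\frac{395148359327}{22303} \approx 1.7717 \cdot 10^{7}$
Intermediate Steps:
$V{\left(j \right)} = \frac{1}{532 + j}$
$\frac{t}{356848} + \frac{27597}{V{\left(110 \right)}} = - \frac{43120}{356848} + \frac{27597}{\frac{1}{532 + 110}} = \left(-43120\right) \frac{1}{356848} + \frac{27597}{\frac{1}{642}} = - \frac{2695}{22303} + 27597 \frac{1}{\frac{1}{642}} = - \frac{2695}{22303} + 27597 \cdot 642 = - \frac{2695}{22303} + 17717274 = \frac{395148359327}{22303}$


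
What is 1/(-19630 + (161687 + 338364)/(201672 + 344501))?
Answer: -546173/10720875939 ≈ -5.0945e-5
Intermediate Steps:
1/(-19630 + (161687 + 338364)/(201672 + 344501)) = 1/(-19630 + 500051/546173) = 1/(-10720875939/546173) = -546173/10720875939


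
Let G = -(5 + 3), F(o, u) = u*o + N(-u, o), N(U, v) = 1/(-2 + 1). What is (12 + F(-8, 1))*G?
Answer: -24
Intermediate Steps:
N(U, v) = -1 (N(U, v) = 1/(-1) = -1)
F(o, u) = -1 + o*u (F(o, u) = u*o - 1 = o*u - 1 = -1 + o*u)
G = -8 (G = -1*8 = -8)
(12 + F(-8, 1))*G = (12 + (-1 - 8*1))*(-8) = (12 + (-1 - 8))*(-8) = (12 - 9)*(-8) = 3*(-8) = -24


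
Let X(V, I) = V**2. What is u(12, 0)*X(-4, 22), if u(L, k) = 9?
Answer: 144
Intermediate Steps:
u(12, 0)*X(-4, 22) = 9*(-4)**2 = 9*16 = 144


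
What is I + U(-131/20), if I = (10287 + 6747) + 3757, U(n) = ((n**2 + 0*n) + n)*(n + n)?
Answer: 81259129/4000 ≈ 20315.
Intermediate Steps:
U(n) = 2*n*(n + n**2) (U(n) = ((n**2 + 0) + n)*(2*n) = (n**2 + n)*(2*n) = (n + n**2)*(2*n) = 2*n*(n + n**2))
I = 20791 (I = 17034 + 3757 = 20791)
I + U(-131/20) = 20791 + 2*(-131/20)**2*(1 - 131/20) = 20791 + 2*(17161/400)*(-111/20) = 20791 - 1904871/4000 = 81259129/4000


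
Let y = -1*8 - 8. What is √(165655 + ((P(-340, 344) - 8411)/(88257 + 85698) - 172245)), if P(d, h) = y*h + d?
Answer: I*√7976725346931/34791 ≈ 81.179*I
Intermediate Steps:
y = -16 (y = -8 - 8 = -16)
P(d, h) = d - 16*h (P(d, h) = -16*h + d = d - 16*h)
√(165655 + ((P(-340, 344) - 8411)/(88257 + 85698) - 172245)) = √(165655 + (((-340 - 16*344) - 8411)/(88257 + 85698) - 172245)) = √(165655 + (((-340 - 5504) - 8411)/173955 - 172245)) = √(165655 + ((-5844 - 8411)*(1/173955) - 172245)) = √(165655 + (-14255*1/173955 - 172245)) = √(165655 + (-2851/34791 - 172245)) = √(165655 - 5992578646/34791) = √(-229275541/34791) = I*√7976725346931/34791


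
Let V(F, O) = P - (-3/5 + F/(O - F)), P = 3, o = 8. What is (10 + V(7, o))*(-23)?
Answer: -759/5 ≈ -151.80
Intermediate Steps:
V(F, O) = 18/5 - F/(O - F) (V(F, O) = 3 - (-3/5 + F/(O - F)) = 3 - (-3*⅕ + F/(O - F)) = 3 - (-⅗ + F/(O - F)) = 3 + (⅗ - F/(O - F)) = 18/5 - F/(O - F))
(10 + V(7, o))*(-23) = (10 + (-18*8 + 23*7)/(5*(7 - 1*8)))*(-23) = (10 + (-144 + 161)/(5*(7 - 8)))*(-23) = (10 + (⅕)*17/(-1))*(-23) = (10 + (⅕)*(-1)*17)*(-23) = (10 - 17/5)*(-23) = (33/5)*(-23) = -759/5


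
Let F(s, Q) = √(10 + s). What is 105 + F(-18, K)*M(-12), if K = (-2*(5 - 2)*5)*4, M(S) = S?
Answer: 105 - 24*I*√2 ≈ 105.0 - 33.941*I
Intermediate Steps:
K = -120 (K = (-2*3*5)*4 = -6*5*4 = -30*4 = -120)
105 + F(-18, K)*M(-12) = 105 + √(10 - 18)*(-12) = 105 + √(-8)*(-12) = 105 + (2*I*√2)*(-12) = 105 - 24*I*√2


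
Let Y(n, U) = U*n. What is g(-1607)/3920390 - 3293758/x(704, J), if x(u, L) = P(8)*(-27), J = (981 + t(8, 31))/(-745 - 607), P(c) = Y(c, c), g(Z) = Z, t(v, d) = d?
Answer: 3228203287181/1693608480 ≈ 1906.1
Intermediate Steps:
P(c) = c**2 (P(c) = c*c = c**2)
J = -253/338 (J = (981 + 31)/(-745 - 607) = 1012/(-1352) = 1012*(-1/1352) = -253/338 ≈ -0.74852)
x(u, L) = -1728 (x(u, L) = 8**2*(-27) = 64*(-27) = -1728)
g(-1607)/3920390 - 3293758/x(704, J) = -1607/3920390 - 3293758/(-1728) = -1607*1/3920390 - 3293758*(-1/1728) = -1607/3920390 + 1646879/864 = 3228203287181/1693608480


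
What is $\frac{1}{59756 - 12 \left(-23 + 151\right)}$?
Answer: $\frac{1}{58220} \approx 1.7176 \cdot 10^{-5}$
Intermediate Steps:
$\frac{1}{59756 - 12 \left(-23 + 151\right)} = \frac{1}{59756 - 1536} = \frac{1}{58220}$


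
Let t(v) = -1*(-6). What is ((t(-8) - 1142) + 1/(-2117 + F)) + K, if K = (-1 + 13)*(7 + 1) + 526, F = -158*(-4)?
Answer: -763291/1485 ≈ -514.00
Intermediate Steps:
t(v) = 6
F = 632
K = 622 (K = 12*8 + 526 = 96 + 526 = 622)
((t(-8) - 1142) + 1/(-2117 + F)) + K = ((6 - 1142) + 1/(-2117 + 632)) + 622 = (-1136 + 1/(-1485)) + 622 = (-1136 - 1/1485) + 622 = -1686961/1485 + 622 = -763291/1485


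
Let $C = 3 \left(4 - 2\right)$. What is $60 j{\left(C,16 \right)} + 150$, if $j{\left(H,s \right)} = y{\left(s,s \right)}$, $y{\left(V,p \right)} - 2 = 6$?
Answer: $630$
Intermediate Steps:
$y{\left(V,p \right)} = 8$ ($y{\left(V,p \right)} = 2 + 6 = 8$)
$C = 6$ ($C = 3 \cdot 2 = 6$)
$j{\left(H,s \right)} = 8$
$60 j{\left(C,16 \right)} + 150 = 60 \cdot 8 + 150 = 480 + 150 = 630$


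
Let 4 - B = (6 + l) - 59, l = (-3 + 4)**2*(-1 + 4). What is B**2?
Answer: 2916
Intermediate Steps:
l = 3 (l = 1**2*3 = 1*3 = 3)
B = 54 (B = 4 - ((6 + 3) - 59) = 4 - (9 - 59) = 4 - 1*(-50) = 4 + 50 = 54)
B**2 = 54**2 = 2916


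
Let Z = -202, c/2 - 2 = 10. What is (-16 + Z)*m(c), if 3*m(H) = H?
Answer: -1744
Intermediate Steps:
c = 24 (c = 4 + 2*10 = 4 + 20 = 24)
m(H) = H/3
(-16 + Z)*m(c) = (-16 - 202)*((1/3)*24) = -218*8 = -1744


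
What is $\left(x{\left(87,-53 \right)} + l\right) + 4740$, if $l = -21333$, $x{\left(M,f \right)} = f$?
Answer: $-16646$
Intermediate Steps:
$\left(x{\left(87,-53 \right)} + l\right) + 4740 = \left(-53 - 21333\right) + 4740 = -21386 + 4740 = -16646$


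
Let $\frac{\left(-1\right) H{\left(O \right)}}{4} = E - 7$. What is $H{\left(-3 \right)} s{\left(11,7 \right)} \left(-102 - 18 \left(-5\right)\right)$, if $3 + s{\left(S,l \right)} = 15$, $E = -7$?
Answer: $-8064$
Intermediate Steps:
$s{\left(S,l \right)} = 12$ ($s{\left(S,l \right)} = -3 + 15 = 12$)
$H{\left(O \right)} = 56$ ($H{\left(O \right)} = - 4 \left(-7 - 7\right) = \left(-4\right) \left(-14\right) = 56$)
$H{\left(-3 \right)} s{\left(11,7 \right)} \left(-102 - 18 \left(-5\right)\right) = 56 \cdot 12 \left(-102 - 18 \left(-5\right)\right) = 672 \left(-102 - -90\right) = 672 \left(-102 + 90\right) = 672 \left(-12\right) = -8064$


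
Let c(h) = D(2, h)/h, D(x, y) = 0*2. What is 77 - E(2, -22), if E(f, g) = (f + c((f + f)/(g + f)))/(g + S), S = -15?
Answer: 2851/37 ≈ 77.054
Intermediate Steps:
D(x, y) = 0
c(h) = 0 (c(h) = 0/h = 0)
E(f, g) = f/(-15 + g) (E(f, g) = (f + 0)/(g - 15) = f/(-15 + g))
77 - E(2, -22) = 77 - 2/(-15 - 22) = 77 - 2/(-37) = 77 - 2*(-1)/37 = 77 - 1*(-2/37) = 77 + 2/37 = 2851/37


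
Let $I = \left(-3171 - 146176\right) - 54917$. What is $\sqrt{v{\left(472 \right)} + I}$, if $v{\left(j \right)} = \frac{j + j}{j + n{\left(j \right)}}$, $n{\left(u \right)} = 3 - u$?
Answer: $\frac{2 i \sqrt{458886}}{3} \approx 451.61 i$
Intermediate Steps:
$v{\left(j \right)} = \frac{2 j}{3}$ ($v{\left(j \right)} = \frac{j + j}{j - \left(-3 + j\right)} = \frac{2 j}{3}$)
$I = -204264$ ($I = -149347 - 54917 = -204264$)
$\sqrt{v{\left(472 \right)} + I} = \sqrt{\frac{2}{3} \cdot 472 - 204264} = \sqrt{\frac{944}{3} - 204264} = \sqrt{- \frac{611848}{3}} = \frac{2 i \sqrt{458886}}{3}$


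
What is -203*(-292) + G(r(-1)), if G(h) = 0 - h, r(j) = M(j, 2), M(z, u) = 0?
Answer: 59276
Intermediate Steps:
r(j) = 0
G(h) = -h
-203*(-292) + G(r(-1)) = -203*(-292) - 1*0 = 59276 + 0 = 59276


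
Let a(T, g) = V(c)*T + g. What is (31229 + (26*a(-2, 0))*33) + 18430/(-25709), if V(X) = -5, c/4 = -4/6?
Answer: 1023431151/25709 ≈ 39808.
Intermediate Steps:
c = -8/3 (c = 4*(-4/6) = 4*(-4*⅙) = 4*(-⅔) = -8/3 ≈ -2.6667)
a(T, g) = g - 5*T (a(T, g) = -5*T + g = g - 5*T)
(31229 + (26*a(-2, 0))*33) + 18430/(-25709) = (31229 + (26*(0 - 5*(-2)))*33) + 18430/(-25709) = (31229 + (26*(0 + 10))*33) + 18430*(-1/25709) = (31229 + (26*10)*33) - 18430/25709 = (31229 + 260*33) - 18430/25709 = (31229 + 8580) - 18430/25709 = 39809 - 18430/25709 = 1023431151/25709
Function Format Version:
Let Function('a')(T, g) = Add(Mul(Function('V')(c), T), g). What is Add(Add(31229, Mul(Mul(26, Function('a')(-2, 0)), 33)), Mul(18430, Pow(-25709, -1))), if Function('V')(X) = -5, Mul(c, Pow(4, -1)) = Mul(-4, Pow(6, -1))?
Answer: Rational(1023431151, 25709) ≈ 39808.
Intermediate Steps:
c = Rational(-8, 3) (c = Mul(4, Mul(-4, Pow(6, -1))) = Mul(4, Mul(-4, Rational(1, 6))) = Mul(4, Rational(-2, 3)) = Rational(-8, 3) ≈ -2.6667)
Function('a')(T, g) = Add(g, Mul(-5, T)) (Function('a')(T, g) = Add(Mul(-5, T), g) = Add(g, Mul(-5, T)))
Add(Add(31229, Mul(Mul(26, Function('a')(-2, 0)), 33)), Mul(18430, Pow(-25709, -1))) = Add(Add(31229, Mul(Mul(26, Add(0, Mul(-5, -2))), 33)), Mul(18430, Pow(-25709, -1))) = Add(Add(31229, Mul(Mul(26, Add(0, 10)), 33)), Mul(18430, Rational(-1, 25709))) = Add(Add(31229, Mul(Mul(26, 10), 33)), Rational(-18430, 25709)) = Add(Add(31229, Mul(260, 33)), Rational(-18430, 25709)) = Add(Add(31229, 8580), Rational(-18430, 25709)) = Add(39809, Rational(-18430, 25709)) = Rational(1023431151, 25709)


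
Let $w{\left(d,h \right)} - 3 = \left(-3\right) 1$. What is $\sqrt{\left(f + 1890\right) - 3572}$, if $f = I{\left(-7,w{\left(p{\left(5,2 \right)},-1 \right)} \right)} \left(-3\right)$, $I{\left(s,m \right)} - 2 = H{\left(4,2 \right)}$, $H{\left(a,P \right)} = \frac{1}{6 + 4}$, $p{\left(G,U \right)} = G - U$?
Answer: $\frac{i \sqrt{168830}}{10} \approx 41.089 i$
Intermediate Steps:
$w{\left(d,h \right)} = 0$ ($w{\left(d,h \right)} = 3 - 3 = 0$)
$H{\left(a,P \right)} = \frac{1}{10}$
$I{\left(s,m \right)} = \frac{21}{10}$ ($I{\left(s,m \right)} = 2 + \frac{1}{10} = \frac{21}{10}$)
$f = - \frac{63}{10}$ ($f = \frac{21}{10} \left(-3\right) = - \frac{63}{10} \approx -6.3$)
$\sqrt{\left(f + 1890\right) - 3572} = \sqrt{\left(- \frac{63}{10} + 1890\right) - 3572} = \sqrt{\frac{18837}{10} - 3572} = \sqrt{- \frac{16883}{10}} = \frac{i \sqrt{168830}}{10}$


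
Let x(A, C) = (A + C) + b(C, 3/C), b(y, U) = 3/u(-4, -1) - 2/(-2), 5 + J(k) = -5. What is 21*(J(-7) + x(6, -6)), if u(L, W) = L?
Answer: -819/4 ≈ -204.75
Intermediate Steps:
J(k) = -10 (J(k) = -5 - 5 = -10)
b(y, U) = ¼ (b(y, U) = 3/(-4) - 2/(-2) = 3*(-¼) - 2*(-½) = -¾ + 1 = ¼)
x(A, C) = ¼ + A + C (x(A, C) = (A + C) + ¼ = ¼ + A + C)
21*(J(-7) + x(6, -6)) = 21*(-10 + (¼ + 6 - 6)) = 21*(-10 + ¼) = 21*(-39/4) = -819/4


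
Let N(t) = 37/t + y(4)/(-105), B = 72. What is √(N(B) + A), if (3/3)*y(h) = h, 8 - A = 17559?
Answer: I*√3095912470/420 ≈ 132.48*I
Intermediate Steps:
A = -17551 (A = 8 - 1*17559 = 8 - 17559 = -17551)
y(h) = h
N(t) = -4/105 + 37/t (N(t) = 37/t + 4/(-105) = 37/t + 4*(-1/105) = 37/t - 4/105 = -4/105 + 37/t)
√(N(B) + A) = √((-4/105 + 37/72) - 17551) = √(1199/2520 - 17551) = √(-44227321/2520) = I*√3095912470/420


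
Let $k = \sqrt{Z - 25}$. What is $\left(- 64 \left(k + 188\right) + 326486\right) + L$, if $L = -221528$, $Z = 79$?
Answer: $92926 - 192 \sqrt{6} \approx 92456.0$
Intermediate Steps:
$k = 3 \sqrt{6}$ ($k = \sqrt{79 - 25} = \sqrt{54} = 3 \sqrt{6} \approx 7.3485$)
$\left(- 64 \left(k + 188\right) + 326486\right) + L = \left(- 64 \left(3 \sqrt{6} + 188\right) + 326486\right) - 221528 = \left(- 64 \left(188 + 3 \sqrt{6}\right) + 326486\right) - 221528 = \left(\left(-12032 - 192 \sqrt{6}\right) + 326486\right) - 221528 = \left(314454 - 192 \sqrt{6}\right) - 221528 = 92926 - 192 \sqrt{6}$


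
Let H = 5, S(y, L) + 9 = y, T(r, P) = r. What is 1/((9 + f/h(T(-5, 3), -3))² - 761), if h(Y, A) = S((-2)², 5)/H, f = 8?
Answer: -1/760 ≈ -0.0013158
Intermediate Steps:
S(y, L) = -9 + y
h(Y, A) = -1 (h(Y, A) = (-9 + (-2)²)/5 = (-9 + 4)*(⅕) = -5*⅕ = -1)
1/((9 + f/h(T(-5, 3), -3))² - 761) = 1/((9 + 8/(-1))² - 761) = 1/((9 + 8*(-1))² - 761) = 1/((9 - 8)² - 761) = 1/(1² - 761) = 1/(1 - 761) = 1/(-760) = -1/760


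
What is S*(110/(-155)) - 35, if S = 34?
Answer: -1833/31 ≈ -59.129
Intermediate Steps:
S*(110/(-155)) - 35 = 34*(110/(-155)) - 35 = 34*(110*(-1/155)) - 35 = 34*(-22/31) - 35 = -748/31 - 35 = -1833/31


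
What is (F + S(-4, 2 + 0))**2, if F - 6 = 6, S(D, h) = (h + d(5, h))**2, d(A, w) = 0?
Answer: 256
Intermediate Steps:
S(D, h) = h**2 (S(D, h) = (h + 0)**2 = h**2)
F = 12 (F = 6 + 6 = 12)
(F + S(-4, 2 + 0))**2 = (12 + (2 + 0)**2)**2 = (12 + 2**2)**2 = (12 + 4)**2 = 16**2 = 256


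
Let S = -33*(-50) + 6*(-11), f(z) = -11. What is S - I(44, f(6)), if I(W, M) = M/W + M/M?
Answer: 6333/4 ≈ 1583.3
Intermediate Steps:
I(W, M) = 1 + M/W (I(W, M) = M/W + 1 = 1 + M/W)
S = 1584 (S = 1650 - 66 = 1584)
S - I(44, f(6)) = 1584 - (-11 + 44)/44 = 1584 - 33/44 = 1584 - 1*3/4 = 1584 - 3/4 = 6333/4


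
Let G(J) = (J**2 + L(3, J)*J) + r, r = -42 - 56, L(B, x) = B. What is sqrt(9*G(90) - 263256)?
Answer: 2*I*sqrt(47202) ≈ 434.52*I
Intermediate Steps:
r = -98
G(J) = -98 + J**2 + 3*J (G(J) = (J**2 + 3*J) - 98 = -98 + J**2 + 3*J)
sqrt(9*G(90) - 263256) = sqrt(9*(-98 + 90**2 + 3*90) - 263256) = sqrt(9*(-98 + 8100 + 270) - 263256) = sqrt(9*8272 - 263256) = sqrt(74448 - 263256) = sqrt(-188808) = 2*I*sqrt(47202)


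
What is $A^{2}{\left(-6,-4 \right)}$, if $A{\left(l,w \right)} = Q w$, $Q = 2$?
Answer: $64$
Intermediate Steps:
$A{\left(l,w \right)} = 2 w$
$A^{2}{\left(-6,-4 \right)} = \left(2 \left(-4\right)\right)^{2} = \left(-8\right)^{2} = 64$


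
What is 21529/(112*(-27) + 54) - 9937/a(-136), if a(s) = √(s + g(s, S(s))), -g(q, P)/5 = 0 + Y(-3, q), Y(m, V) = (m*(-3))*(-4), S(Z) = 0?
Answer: -21529/2970 - 9937*√11/22 ≈ -1505.3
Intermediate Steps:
Y(m, V) = 12*m (Y(m, V) = -3*m*(-4) = 12*m)
g(q, P) = 180 (g(q, P) = -5*(0 + 12*(-3)) = -5*(0 - 36) = -5*(-36) = 180)
a(s) = √(180 + s) (a(s) = √(s + 180) = √(180 + s))
21529/(112*(-27) + 54) - 9937/a(-136) = 21529/(112*(-27) + 54) - 9937/√(180 - 136) = 21529/(-3024 + 54) - 9937*√11/22 = 21529/(-2970) - 9937*√11/22 = 21529*(-1/2970) - 9937*√11/22 = -21529/2970 - 9937*√11/22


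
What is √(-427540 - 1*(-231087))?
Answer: I*√196453 ≈ 443.23*I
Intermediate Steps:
√(-427540 - 1*(-231087)) = √(-427540 + 231087) = √(-196453) = I*√196453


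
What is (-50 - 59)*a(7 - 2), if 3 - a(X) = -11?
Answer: -1526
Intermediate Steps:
a(X) = 14 (a(X) = 3 - 1*(-11) = 3 + 11 = 14)
(-50 - 59)*a(7 - 2) = (-50 - 59)*14 = -109*14 = -1526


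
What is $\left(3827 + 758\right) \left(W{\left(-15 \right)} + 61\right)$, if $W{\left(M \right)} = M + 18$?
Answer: $293440$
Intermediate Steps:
$W{\left(M \right)} = 18 + M$
$\left(3827 + 758\right) \left(W{\left(-15 \right)} + 61\right) = \left(3827 + 758\right) \left(\left(18 - 15\right) + 61\right) = 4585 \left(3 + 61\right) = 4585 \cdot 64 = 293440$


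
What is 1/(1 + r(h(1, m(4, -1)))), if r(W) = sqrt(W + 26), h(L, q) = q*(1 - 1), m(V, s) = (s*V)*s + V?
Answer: -1/25 + sqrt(26)/25 ≈ 0.16396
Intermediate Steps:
m(V, s) = V + V*s**2 (m(V, s) = (V*s)*s + V = V*s**2 + V = V + V*s**2)
h(L, q) = 0 (h(L, q) = q*0 = 0)
r(W) = sqrt(26 + W)
1/(1 + r(h(1, m(4, -1)))) = 1/(1 + sqrt(26 + 0)) = 1/(1 + sqrt(26))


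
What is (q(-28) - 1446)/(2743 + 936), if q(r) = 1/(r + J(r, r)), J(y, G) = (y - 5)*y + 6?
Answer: -1304291/3318458 ≈ -0.39304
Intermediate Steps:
J(y, G) = 6 + y*(-5 + y) (J(y, G) = (-5 + y)*y + 6 = y*(-5 + y) + 6 = 6 + y*(-5 + y))
q(r) = 1/(6 + r² - 4*r) (q(r) = 1/(r + (6 + r² - 5*r)) = 1/(6 + r² - 4*r))
(q(-28) - 1446)/(2743 + 936) = (1/(6 + (-28)² - 4*(-28)) - 1446)/(2743 + 936) = (1/(6 + 784 + 112) - 1446)/3679 = (1/902 - 1446)*(1/3679) = -1304291/902*1/3679 = -1304291/3318458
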